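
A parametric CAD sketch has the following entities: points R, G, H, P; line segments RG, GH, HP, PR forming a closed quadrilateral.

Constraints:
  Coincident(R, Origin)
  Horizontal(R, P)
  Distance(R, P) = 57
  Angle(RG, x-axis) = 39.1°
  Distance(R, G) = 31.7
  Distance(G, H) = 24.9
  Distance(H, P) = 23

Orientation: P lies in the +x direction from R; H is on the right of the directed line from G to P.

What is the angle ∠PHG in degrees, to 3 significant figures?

105°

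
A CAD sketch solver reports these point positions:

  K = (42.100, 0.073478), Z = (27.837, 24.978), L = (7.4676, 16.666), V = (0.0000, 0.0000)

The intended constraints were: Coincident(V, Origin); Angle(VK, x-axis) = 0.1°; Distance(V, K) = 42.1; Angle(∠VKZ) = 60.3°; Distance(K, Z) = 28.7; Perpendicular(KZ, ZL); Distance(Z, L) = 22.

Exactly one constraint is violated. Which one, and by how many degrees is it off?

Perpendicular(KZ, ZL) — off by 7.60°.

V = (0.00, 0.00) ✓; VK at 0.1000° ✓; |VK| = 42.10 ✓; ∠VKZ = 60.30° ✓; |KZ| = 28.70 ✓; ∠(KZ, ZL) = 82.40° ✗; |ZL| = 22.00 ✓.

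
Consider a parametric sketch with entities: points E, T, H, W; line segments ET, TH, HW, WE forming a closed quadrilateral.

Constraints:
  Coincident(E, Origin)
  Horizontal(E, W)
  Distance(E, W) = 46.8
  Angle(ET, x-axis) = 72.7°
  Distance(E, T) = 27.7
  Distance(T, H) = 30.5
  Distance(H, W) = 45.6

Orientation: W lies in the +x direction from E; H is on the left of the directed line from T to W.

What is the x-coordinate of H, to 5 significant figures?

33.454

Checks: E.y = 0.00, W.y = 0.00 ✓; |TH| = 30.50 ✓; |HW| = 45.60 ✓.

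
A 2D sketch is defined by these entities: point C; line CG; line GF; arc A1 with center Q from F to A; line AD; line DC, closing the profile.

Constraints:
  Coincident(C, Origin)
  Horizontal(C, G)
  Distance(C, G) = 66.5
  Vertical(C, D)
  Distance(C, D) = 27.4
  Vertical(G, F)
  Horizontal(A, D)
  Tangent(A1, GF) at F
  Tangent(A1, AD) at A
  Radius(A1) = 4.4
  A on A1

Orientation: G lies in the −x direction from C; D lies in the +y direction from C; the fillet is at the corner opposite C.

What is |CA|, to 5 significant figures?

67.876

C is at the origin; C and G share the same y with |CG| = 66.5 and G on the −x side, so G = (-66.500, 0.0000). CD is vertical with |CD| = 27.4 and D on the +y side, so D = (0.0000, 27.400). The virtual corner opposite C is at (-66.500, 27.400). The tangent condition forces QF to be normal to GF and tangency of A1 to AD means the radius QA is perpendicular to AD, with radius 4.4, so the center Q sits 4.4 in from both sides at Q = (-62.100, 23.000). That places the tangent points at F = (-66.500, 23.000) on GF and A = (-62.100, 27.400) on AD. Then |CA| = |A − C| = 67.876.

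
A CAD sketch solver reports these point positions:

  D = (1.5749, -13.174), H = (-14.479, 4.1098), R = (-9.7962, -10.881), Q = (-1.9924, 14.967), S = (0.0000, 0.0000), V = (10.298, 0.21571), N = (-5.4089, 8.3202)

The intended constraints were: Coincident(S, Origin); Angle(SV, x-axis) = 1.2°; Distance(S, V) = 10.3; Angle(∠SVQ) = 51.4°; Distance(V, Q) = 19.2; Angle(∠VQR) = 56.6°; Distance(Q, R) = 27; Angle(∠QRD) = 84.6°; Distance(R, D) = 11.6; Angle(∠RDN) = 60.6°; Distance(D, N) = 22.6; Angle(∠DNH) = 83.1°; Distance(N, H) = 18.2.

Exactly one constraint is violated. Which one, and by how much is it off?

Distance(N, H) = 18.2 — off by 8.20.

S = (0.00, 0.00) ✓; SV at 1.200° ✓; |SV| = 10.30 ✓; ∠SVQ = 51.40° ✓; |VQ| = 19.20 ✓; ∠VQR = 56.60° ✓; |QR| = 27.00 ✓; ∠QRD = 84.60° ✓; |RD| = 11.60 ✓; ∠RDN = 60.60° ✓; |DN| = 22.60 ✓; ∠DNH = 83.10° ✓; |NH| = 10.00 ✗.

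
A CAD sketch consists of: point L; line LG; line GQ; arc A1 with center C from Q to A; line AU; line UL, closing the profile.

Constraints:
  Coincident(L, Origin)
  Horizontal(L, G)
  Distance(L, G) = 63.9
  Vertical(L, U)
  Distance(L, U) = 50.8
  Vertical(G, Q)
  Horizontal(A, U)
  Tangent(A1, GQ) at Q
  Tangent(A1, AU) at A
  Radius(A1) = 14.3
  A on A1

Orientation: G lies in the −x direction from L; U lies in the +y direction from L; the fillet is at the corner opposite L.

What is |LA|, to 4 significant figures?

71.00

L is at the origin; L and G share the same y with |LG| = 63.9 and G on the −x side, so G = (-63.90, 0.000). L and U share the same x with |LU| = 50.8 and U on the +y side, so U = (0.000, 50.80). The virtual corner opposite L is at (-63.90, 50.80). Tangency of A1 to GQ means the radius CQ is perpendicular to GQ and tangency of A1 to AU means the radius CA is perpendicular to AU, with radius 14.3, so the center C sits 14.3 in from both sides at C = (-49.60, 36.50). That places the tangent points at Q = (-63.90, 36.50) on GQ and A = (-49.60, 50.80) on AU. Then |LA| = |A − L| = 71.00.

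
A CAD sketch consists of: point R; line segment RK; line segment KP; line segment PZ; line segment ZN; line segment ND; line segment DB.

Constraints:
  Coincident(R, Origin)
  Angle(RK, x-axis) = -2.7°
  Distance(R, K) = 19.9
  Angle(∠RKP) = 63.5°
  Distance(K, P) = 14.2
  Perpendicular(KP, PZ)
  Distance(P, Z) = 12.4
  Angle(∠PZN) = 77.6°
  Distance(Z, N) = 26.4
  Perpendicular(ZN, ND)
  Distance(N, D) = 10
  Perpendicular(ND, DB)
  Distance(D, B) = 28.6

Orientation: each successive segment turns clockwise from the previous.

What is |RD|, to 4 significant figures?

27.75

R is at the origin; RK runs at -2.7° with length 19.9, so K = (19.88, -0.9374). ∠RKP = 63.5° gives KP at -119.2° from the x-axis; with |KP| = 14.2, P = (12.95, -13.33). KP ⟂ PZ, so PZ runs at 150.8°; with |PZ| = 12.4, Z = (2.126, -7.283). ∠PZN = 77.6° gives ZN at 48.40° from the x-axis; with |ZN| = 26.4, N = (19.65, 12.46). ZN is perpendicular to ND, so ND runs at -41.60°; with |ND| = 10.0, D = (27.13, 5.819). Then |RD| = |D − R| = 27.75.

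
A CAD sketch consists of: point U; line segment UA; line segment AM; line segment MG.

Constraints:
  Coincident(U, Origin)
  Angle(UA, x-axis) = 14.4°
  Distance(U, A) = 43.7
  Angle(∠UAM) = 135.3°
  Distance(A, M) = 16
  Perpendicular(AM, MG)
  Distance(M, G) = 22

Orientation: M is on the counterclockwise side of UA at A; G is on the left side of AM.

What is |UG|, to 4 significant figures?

47.87

U is at the origin; UA runs at 14.4° with length 43.7, so A = 43.7·(cos 14.4°, sin 14.4°) = (42.33, 10.87). ∠UAM = 135.3°, so AM runs at 14.4° + (180° − 135.3°) = 59.10° from the x-axis; with |AM| = 16.0, M = A + 16.0·(cos 59.10°, sin 59.10°) = (50.54, 24.60). AM is perpendicular to MG; with |MG| = 22.0 on the left of AM, G = M + 22.0·(-0.8581, 0.5135) = (31.67, 35.89). Then |UG| = |G − U| = 47.87.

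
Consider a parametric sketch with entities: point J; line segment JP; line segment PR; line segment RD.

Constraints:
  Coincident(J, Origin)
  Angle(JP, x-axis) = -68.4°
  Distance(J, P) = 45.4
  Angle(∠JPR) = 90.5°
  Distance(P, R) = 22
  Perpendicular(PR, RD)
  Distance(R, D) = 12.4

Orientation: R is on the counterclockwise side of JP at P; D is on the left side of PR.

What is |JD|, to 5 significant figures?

39.881

J is at the origin; JP runs at -68.4° with length 45.4, so P = 45.4·(cos -68.4°, sin -68.4°) = (16.713, -42.212). ∠JPR = 90.5°, so PR runs at -68.4° + (180° − 90.5°) = 21.100° from the x-axis; with |PR| = 22.0, R = P + 22.0·(cos 21.100°, sin 21.100°) = (37.238, -34.292). The perpendicularity gives RD at right angles to PR; with |RD| = 12.4 on the left of PR, D = R + 12.4·(-0.36000, 0.93295) = (32.774, -22.723). Then |JD| = |D − J| = 39.881.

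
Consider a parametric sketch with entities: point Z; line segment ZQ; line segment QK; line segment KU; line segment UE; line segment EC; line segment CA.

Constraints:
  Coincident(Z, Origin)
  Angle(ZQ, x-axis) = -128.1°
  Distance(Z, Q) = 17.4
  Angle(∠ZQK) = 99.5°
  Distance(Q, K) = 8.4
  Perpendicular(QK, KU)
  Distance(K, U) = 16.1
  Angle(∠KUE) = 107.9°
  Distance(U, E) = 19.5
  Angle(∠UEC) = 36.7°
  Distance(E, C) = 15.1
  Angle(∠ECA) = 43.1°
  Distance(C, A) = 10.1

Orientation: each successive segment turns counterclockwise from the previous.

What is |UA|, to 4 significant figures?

9.227

∠UEC = 36.7° gives EC at -102.2° from the x-axis; with |EC| = 15.1, C = (-4.461, -6.054). ∠ECA = 43.1° gives CA at 34.70° from the x-axis; with |CA| = 10.1, A = (3.843, -0.3044). Then |UA| = |A − U| = 9.227.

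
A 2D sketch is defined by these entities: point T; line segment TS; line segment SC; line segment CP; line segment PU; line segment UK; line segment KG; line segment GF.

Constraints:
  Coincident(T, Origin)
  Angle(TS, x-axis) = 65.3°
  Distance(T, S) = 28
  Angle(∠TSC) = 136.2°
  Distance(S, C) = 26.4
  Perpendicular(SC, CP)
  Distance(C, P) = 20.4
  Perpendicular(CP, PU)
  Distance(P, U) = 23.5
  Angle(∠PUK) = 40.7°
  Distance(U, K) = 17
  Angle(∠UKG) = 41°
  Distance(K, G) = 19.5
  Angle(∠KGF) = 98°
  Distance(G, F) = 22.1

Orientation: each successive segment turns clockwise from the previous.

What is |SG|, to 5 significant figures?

31.414

T is at the origin; TS runs at 65.3° with length 28.0, so S = (11.700, 25.438). ∠TSC = 136.2° gives SC at 21.500° from the x-axis; with |SC| = 26.4, C = (36.263, 35.114). The perpendicularity gives CP at right angles to SC, so CP runs at -68.500°; with |CP| = 20.4, P = (43.740, 16.133). CP is perpendicular to PU, so PU runs at -158.50°; with |PU| = 23.5, U = (21.875, 7.5206). ∠PUK = 40.7° gives UK at 62.200° from the x-axis; with |UK| = 17.0, K = (29.804, 22.558). ∠UKG = 41.0° gives KG at -76.800° from the x-axis; with |KG| = 19.5, G = (34.257, 3.5737). Then |SG| = |G − S| = 31.414.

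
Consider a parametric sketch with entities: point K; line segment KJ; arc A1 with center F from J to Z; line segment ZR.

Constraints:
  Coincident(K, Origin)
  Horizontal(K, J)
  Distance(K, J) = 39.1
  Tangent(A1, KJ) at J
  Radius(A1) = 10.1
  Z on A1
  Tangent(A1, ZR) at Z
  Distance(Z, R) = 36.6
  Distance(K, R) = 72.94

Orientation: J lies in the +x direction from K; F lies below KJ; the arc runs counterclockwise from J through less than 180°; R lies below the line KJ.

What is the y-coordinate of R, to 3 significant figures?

-42.1

K is at the origin; K and J share the same y with |KJ| = 39.1 and J on the +x side, so J = (39.1, 0.00). Since A1 is tangent to KJ there, FJ ⟂ KJ, so F = J + (0, -10.1) = (39.1, -10.1). Since FZ ⟂ ZR (tangency), |FR| = √(10.1² + 36.6²) = 38.0 regardless of where Z sits on A1. So R lies on both circle(K, 72.94) and circle(F, 38.0); the below-KJ intersection is R = (59.6, -42.1). Z is the foot of the tangent from R: Z = (32.4, -17.6).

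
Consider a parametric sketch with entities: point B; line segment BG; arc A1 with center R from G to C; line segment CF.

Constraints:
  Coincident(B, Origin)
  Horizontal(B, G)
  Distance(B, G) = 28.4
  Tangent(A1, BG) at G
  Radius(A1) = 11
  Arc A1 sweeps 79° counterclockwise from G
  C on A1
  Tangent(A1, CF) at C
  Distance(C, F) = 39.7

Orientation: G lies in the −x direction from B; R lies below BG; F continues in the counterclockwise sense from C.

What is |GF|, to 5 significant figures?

51.276

B is at the origin; BG is horizontal with |BG| = 28.4 and G on the −x side, so G = (-28.400, 0.0000). Since A1 is tangent to BG there, RG ⟂ BG, so R = G + (0, -11) = (-28.400, -11.000). On A1, G sits at bearing 90° from R; a 79° counterclockwise sweep puts C at bearing 169°, so C = R + 11.0·(cos 169°, sin 169°) = (-39.198, -8.9011). Tangency of A1 to CF means the radius RC is perpendicular to CF, so CF runs along (−sin 169°, cos 169°); with |CF| = 39.7, F = (-46.773, -47.872). Then |GF| = |F − G| = 51.276.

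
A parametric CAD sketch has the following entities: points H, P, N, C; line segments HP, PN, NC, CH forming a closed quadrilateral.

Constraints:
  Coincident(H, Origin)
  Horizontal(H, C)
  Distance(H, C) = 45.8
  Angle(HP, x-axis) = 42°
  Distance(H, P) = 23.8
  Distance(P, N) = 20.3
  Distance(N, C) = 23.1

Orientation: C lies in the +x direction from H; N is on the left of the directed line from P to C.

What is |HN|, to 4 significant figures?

42.96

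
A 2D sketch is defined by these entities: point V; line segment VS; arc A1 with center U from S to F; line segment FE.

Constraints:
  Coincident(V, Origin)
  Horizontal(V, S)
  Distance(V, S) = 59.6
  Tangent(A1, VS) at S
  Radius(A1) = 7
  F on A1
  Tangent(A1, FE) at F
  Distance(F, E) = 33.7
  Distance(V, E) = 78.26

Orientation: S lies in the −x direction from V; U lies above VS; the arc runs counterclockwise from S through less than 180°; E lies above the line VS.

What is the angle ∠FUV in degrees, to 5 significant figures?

30.644°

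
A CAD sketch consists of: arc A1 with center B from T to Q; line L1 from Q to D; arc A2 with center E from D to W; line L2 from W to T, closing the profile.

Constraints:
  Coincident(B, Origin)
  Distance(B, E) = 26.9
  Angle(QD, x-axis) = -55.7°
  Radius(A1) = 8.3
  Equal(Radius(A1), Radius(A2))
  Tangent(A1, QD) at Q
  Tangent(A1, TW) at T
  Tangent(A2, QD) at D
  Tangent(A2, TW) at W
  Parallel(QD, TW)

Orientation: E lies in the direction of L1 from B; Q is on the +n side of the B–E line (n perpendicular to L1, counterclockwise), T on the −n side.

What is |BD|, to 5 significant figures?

28.151

The slot axis is L1's direction at -55.7°, so u = (cos -55.7°, sin -55.7°) = (0.56353, -0.82610) and n = (−sin -55.7°, cos -55.7°) = (0.82610, 0.56353). B is at the origin and E lies 26.9 along u from B, so E = 26.9·u = (15.159, -22.222). Tangency of A1 to both parallel lines with radius 8.3 puts Q and T at B ± 8.3·n: Q = (6.8566, 4.6773), T = (-6.8566, -4.6773). Equal radii place D and W the same way about E: D = E + 8.3·n = (22.015, -17.545), W = E − 8.3·n = (8.3022, -26.899). Then |BD| = |D − B| = 28.151.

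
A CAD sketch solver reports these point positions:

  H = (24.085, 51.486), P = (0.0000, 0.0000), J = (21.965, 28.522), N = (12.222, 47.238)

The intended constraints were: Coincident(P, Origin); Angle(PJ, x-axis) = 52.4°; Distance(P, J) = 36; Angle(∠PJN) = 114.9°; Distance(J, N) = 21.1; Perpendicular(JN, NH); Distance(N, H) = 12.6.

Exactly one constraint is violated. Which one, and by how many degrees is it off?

Perpendicular(JN, NH) — off by 7.80°.

P = (0.00, 0.00) ✓; PJ at 52.40° ✓; |PJ| = 36.00 ✓; ∠PJN = 114.9° ✓; |JN| = 21.10 ✓; ∠(JN, NH) = 97.80° ✗; |NH| = 12.60 ✓.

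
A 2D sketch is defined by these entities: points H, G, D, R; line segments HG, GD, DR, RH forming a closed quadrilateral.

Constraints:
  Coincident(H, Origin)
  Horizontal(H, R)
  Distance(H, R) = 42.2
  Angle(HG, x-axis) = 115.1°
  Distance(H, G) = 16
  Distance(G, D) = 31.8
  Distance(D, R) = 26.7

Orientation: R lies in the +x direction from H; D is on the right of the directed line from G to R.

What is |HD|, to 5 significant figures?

17.981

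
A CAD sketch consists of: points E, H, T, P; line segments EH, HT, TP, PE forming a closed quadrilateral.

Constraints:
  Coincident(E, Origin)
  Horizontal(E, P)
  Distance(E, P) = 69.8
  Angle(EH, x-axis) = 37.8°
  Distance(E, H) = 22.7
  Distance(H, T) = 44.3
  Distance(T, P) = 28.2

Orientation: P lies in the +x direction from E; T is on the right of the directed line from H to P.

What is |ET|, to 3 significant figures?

51.7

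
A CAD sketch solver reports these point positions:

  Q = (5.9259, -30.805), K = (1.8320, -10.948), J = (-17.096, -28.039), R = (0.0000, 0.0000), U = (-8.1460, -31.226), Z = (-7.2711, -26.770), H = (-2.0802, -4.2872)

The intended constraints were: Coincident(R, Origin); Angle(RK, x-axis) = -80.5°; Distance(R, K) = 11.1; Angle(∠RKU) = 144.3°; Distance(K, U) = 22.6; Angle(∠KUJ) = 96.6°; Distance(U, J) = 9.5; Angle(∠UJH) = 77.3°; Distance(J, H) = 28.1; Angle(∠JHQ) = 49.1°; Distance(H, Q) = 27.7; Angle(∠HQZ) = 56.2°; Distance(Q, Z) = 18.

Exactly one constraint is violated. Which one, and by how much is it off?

Distance(Q, Z) = 18 — off by 4.20.

R = (0.00, 0.00) ✓; RK at -80.50° ✓; |RK| = 11.10 ✓; ∠RKU = 144.3° ✓; |KU| = 22.60 ✓; ∠KUJ = 96.60° ✓; |UJ| = 9.500 ✓; ∠UJH = 77.30° ✓; |JH| = 28.10 ✓; ∠JHQ = 49.10° ✓; |HQ| = 27.70 ✓; ∠HQZ = 56.20° ✓; |QZ| = 13.80 ✗.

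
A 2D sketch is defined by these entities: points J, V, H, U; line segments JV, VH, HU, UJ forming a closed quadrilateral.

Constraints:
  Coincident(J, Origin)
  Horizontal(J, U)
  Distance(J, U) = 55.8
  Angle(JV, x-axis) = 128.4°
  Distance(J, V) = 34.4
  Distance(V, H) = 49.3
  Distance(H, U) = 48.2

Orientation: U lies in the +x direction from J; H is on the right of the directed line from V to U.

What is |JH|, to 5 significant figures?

14.901

Checks: J.y = 0.00, U.y = 0.00 ✓; |VH| = 49.30 ✓; |HU| = 48.20 ✓.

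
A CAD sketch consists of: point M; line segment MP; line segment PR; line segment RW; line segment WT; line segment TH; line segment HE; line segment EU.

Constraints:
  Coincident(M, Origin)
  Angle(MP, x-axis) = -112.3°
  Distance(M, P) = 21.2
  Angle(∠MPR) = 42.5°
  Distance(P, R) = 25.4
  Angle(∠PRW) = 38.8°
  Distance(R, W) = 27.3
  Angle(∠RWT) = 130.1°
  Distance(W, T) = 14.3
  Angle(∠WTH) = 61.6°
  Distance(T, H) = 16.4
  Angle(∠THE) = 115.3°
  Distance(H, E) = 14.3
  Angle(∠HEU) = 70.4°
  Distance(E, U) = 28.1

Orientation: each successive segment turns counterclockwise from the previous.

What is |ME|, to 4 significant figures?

9.201

M is at the origin; MP runs at -112.3° with length 21.2, so P = (-8.044, -19.61). ∠MPR = 42.5° gives PR at 25.20° from the x-axis; with |PR| = 25.4, R = (14.94, -8.800). ∠PRW = 38.8° gives RW at 166.4° from the x-axis; with |RW| = 27.3, W = (-11.60, -2.380). ∠RWT = 130.1° gives WT at -143.7° from the x-axis; with |WT| = 14.3, T = (-23.12, -10.85). ∠WTH = 61.6° gives TH at -25.30° from the x-axis; with |TH| = 16.4, H = (-8.294, -17.85). ∠THE = 115.3° gives HE at 39.40° from the x-axis; with |HE| = 14.3, E = (2.756, -8.778). Then |ME| = |E − M| = 9.201.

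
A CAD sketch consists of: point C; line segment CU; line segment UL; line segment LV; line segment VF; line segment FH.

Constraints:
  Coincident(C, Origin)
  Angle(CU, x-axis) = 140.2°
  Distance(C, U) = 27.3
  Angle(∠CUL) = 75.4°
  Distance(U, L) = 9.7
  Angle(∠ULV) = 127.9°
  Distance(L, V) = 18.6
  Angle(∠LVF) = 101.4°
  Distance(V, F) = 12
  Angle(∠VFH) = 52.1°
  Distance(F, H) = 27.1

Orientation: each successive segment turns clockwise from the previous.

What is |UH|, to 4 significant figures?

8.420

C is at the origin; CU runs at 140.2° with length 27.3, so U = (-20.97, 17.47). ∠CUL = 75.4° gives UL at 35.60° from the x-axis; with |UL| = 9.7, L = (-13.09, 23.12). ∠ULV = 127.9° gives LV at -16.50° from the x-axis; with |LV| = 18.6, V = (4.747, 17.84). ∠LVF = 101.4° gives VF at -95.10° from the x-axis; with |VF| = 12.0, F = (3.680, 5.886). ∠VFH = 52.1° gives FH at 137.0° from the x-axis; with |FH| = 27.1, H = (-16.14, 24.37). Then |UH| = |H − U| = 8.420.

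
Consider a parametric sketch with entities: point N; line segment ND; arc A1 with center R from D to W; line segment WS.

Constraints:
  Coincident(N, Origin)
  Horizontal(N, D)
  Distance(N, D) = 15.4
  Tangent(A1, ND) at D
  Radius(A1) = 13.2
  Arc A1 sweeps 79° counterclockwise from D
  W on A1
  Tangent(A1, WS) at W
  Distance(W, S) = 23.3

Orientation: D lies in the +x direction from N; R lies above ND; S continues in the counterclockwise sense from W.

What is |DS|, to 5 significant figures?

37.798

N is at the origin; N and D share the same y with |ND| = 15.4 and D on the +x side, so D = (15.400, 0.0000). A1 meets ND tangentially, so RD is at right angles to ND, so R = D + (0, 13.2) = (15.400, 13.200). On A1, D sits at bearing -90° from R; a 79° counterclockwise sweep puts W at bearing -11°, so W = R + 13.2·(cos -11°, sin -11°) = (28.357, 10.681). Tangency of A1 to WS means the radius RW is perpendicular to WS, so WS runs along (−sin -11°, cos -11°); with |WS| = 23.3, S = (32.803, 33.553). Then |DS| = |S − D| = 37.798.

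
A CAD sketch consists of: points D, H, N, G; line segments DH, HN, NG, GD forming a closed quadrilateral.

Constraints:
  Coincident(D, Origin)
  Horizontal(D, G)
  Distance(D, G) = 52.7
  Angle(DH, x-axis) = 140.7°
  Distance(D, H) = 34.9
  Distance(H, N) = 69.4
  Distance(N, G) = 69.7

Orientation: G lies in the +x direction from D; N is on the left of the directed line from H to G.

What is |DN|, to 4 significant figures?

70.60

Checks: |HN| = 69.40 ✓; |NG| = 69.70 ✓.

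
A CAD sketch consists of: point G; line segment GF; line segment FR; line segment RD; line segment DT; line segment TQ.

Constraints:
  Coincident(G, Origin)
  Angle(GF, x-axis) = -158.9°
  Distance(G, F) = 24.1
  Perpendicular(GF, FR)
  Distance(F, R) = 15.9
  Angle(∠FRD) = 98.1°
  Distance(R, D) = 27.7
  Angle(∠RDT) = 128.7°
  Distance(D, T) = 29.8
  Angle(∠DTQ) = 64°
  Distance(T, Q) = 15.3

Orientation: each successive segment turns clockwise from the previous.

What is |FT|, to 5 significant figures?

49.151

G is at the origin; GF runs at -158.9° with length 24.1, so F = (-22.484, -8.6759). GF is perpendicular to FR, so FR runs at 111.10°; with |FR| = 15.9, R = (-28.208, 6.1580). ∠FRD = 98.1° gives RD at 29.200° from the x-axis; with |RD| = 27.7, D = (-4.0282, 19.672). ∠RDT = 128.7° gives DT at -22.100° from the x-axis; with |DT| = 29.8, T = (23.582, 8.4603). Then |FT| = |T − F| = 49.151.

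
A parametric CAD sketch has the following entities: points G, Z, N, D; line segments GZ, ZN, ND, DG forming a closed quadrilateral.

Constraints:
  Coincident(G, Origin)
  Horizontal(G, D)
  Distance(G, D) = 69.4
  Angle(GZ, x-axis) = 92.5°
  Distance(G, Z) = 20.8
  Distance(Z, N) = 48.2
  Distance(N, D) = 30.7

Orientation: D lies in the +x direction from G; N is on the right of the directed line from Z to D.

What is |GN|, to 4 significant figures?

39.70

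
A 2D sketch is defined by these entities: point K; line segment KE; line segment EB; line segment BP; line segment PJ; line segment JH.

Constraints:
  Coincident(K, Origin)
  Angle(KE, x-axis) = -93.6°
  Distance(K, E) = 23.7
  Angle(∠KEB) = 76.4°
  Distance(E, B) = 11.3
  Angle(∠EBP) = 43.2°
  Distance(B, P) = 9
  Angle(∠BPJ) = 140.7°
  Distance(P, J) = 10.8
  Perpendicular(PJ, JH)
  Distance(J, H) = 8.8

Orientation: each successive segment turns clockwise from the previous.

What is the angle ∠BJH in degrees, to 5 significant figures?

72.209°

∠BPJ = 140.7° gives PJ at -13.300° from the x-axis; with |PJ| = 10.8, J = (6.3167, -18.851). PJ ⟂ JH, so JH runs at -103.30°; with |JH| = 8.8, H = (4.2923, -27.415). Then cos ∠BJH = JB·JH / (|JB||JH|), giving 72.209°.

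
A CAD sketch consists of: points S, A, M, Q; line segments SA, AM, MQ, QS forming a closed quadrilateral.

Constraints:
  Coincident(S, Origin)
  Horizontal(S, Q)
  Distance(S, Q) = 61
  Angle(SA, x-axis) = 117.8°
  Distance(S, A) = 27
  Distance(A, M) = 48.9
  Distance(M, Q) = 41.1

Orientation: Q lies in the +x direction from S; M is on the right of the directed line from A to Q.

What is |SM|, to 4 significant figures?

24.21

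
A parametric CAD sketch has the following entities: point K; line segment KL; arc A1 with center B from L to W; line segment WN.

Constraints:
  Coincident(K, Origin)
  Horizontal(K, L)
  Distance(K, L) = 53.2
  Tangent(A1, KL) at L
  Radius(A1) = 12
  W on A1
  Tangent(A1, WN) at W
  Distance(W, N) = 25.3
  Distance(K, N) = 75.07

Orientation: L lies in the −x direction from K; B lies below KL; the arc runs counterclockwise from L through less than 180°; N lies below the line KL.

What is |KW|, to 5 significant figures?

66.301

K is at the origin; KL is horizontal with |KL| = 53.2 and L on the −x side, so L = (-53.200, 0.0000). A1 meets KL tangentially, so BL is at right angles to KL, so B = L + (0, -12) = (-53.200, -12.000). Since BW ⟂ WN (tangency), |BN| = √(12.0² + 25.3²) = 28.002 regardless of where W sits on A1. So N lies on both circle(K, 75.07) and circle(B, 28.002); the below-KL intersection is N = (-65.128, -37.334). W is the foot of the tangent from N: W = (-65.200, -12.034).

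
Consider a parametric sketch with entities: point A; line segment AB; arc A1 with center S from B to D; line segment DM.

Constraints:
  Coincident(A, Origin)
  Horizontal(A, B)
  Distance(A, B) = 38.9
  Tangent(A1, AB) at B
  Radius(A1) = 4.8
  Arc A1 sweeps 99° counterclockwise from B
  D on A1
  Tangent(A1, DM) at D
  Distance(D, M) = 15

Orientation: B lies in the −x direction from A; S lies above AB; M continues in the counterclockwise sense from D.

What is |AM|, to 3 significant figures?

41.8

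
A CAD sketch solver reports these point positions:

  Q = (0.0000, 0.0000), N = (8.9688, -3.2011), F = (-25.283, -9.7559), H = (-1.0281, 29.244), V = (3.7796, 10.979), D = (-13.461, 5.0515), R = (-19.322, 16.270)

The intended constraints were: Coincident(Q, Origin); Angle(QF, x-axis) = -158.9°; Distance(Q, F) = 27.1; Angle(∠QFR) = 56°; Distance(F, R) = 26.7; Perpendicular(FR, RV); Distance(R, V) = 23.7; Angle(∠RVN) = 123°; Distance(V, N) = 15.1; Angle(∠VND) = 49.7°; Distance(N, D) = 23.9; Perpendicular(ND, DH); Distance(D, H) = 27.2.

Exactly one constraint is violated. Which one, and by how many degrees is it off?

Perpendicular(ND, DH) — off by 7.00°.

Q = (0.00, 0.00) ✓; QF at -158.9° ✓; |QF| = 27.10 ✓; ∠QFR = 56.00° ✓; |FR| = 26.70 ✓; ∠(FR, RV) = 90.00° ✓; |RV| = 23.70 ✓; ∠RVN = 123.0° ✓; |VN| = 15.10 ✓; ∠VND = 49.70° ✓; |ND| = 23.90 ✓; ∠(ND, DH) = 97.00° ✗; |DH| = 27.20 ✓.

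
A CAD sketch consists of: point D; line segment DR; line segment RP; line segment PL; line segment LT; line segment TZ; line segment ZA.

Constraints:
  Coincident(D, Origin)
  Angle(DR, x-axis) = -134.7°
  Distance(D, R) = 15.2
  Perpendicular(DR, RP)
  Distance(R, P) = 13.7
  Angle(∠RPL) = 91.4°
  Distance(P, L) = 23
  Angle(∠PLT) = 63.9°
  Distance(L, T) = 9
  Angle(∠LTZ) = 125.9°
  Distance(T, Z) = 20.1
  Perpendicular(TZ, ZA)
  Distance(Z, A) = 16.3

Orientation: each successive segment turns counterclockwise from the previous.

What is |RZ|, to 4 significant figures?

2.234

D is at the origin; DR runs at -134.7° with length 15.2, so R = (-10.69, -10.80). The perpendicularity gives RP at right angles to DR, so RP runs at -44.70°; with |RP| = 13.7, P = (-0.9536, -20.44). ∠RPL = 91.4° gives PL at 43.90° from the x-axis; with |PL| = 23.0, L = (15.62, -4.492). ∠PLT = 63.9° gives LT at 160.0° from the x-axis; with |LT| = 9.0, T = (7.162, -1.414). ∠LTZ = 125.9° gives TZ at -145.9° from the x-axis; with |TZ| = 20.1, Z = (-9.482, -12.68). Then |RZ| = |Z − R| = 2.234.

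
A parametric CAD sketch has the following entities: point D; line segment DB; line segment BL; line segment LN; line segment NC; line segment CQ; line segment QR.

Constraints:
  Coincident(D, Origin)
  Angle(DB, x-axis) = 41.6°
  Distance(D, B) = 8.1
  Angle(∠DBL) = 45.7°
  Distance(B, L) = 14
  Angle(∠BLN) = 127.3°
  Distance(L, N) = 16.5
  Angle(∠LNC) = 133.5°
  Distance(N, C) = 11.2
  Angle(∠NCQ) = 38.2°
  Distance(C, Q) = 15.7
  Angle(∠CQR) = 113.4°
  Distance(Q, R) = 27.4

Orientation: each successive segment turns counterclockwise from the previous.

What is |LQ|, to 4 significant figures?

10.47

D is at the origin; DB runs at 41.6° with length 8.1, so B = (6.057, 5.378). ∠DBL = 45.7° gives BL at 175.9° from the x-axis; with |BL| = 14.0, L = (-7.907, 6.379). ∠BLN = 127.3° gives LN at -131.4° from the x-axis; with |LN| = 16.5, N = (-18.82, -5.998). ∠LNC = 133.5° gives NC at -84.90° from the x-axis; with |NC| = 11.2, C = (-17.82, -17.15). ∠NCQ = 38.2° gives CQ at 56.90° from the x-axis; with |CQ| = 15.7, Q = (-9.249, -4.002). Then |LQ| = |Q − L| = 10.47.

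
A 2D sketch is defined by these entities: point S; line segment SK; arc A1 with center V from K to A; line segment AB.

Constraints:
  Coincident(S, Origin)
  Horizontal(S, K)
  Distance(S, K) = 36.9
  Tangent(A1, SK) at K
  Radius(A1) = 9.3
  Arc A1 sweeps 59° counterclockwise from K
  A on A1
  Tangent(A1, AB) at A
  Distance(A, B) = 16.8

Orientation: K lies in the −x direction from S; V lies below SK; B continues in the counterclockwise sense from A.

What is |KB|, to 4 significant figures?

25.18

On A1, K sits at bearing 90° from V; a 59° counterclockwise sweep puts A at bearing 149°, so A = V + 9.3·(cos 149°, sin 149°) = (-44.87, -4.510). The tangent condition forces VA to be normal to AB, so AB runs along (−sin 149°, cos 149°); with |AB| = 16.8, B = (-53.52, -18.91). Then |KB| = |B − K| = 25.18.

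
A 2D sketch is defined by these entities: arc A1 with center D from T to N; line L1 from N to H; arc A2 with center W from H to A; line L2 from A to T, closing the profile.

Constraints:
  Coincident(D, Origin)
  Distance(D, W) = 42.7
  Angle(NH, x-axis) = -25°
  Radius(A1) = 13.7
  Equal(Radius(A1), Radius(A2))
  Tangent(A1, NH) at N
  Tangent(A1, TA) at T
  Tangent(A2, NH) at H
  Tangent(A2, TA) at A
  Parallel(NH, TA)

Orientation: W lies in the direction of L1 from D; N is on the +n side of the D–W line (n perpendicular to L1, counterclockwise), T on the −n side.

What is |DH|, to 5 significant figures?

44.844

The slot axis is L1's direction at -25.0°, so u = (cos -25.0°, sin -25.0°) = (0.90631, -0.42262) and n = (−sin -25.0°, cos -25.0°) = (0.42262, 0.90631). D is at the origin and W lies 42.7 along u from D, so W = 42.7·u = (38.699, -18.046). Tangency of A1 to both parallel lines with radius 13.7 puts N and T at D ± 13.7·n: N = (5.7899, 12.416), T = (-5.7899, -12.416). Equal radii place H and A the same way about W: H = W + 13.7·n = (44.489, -5.6294), A = W − 13.7·n = (32.909, -30.462). Then |DH| = |H − D| = 44.844.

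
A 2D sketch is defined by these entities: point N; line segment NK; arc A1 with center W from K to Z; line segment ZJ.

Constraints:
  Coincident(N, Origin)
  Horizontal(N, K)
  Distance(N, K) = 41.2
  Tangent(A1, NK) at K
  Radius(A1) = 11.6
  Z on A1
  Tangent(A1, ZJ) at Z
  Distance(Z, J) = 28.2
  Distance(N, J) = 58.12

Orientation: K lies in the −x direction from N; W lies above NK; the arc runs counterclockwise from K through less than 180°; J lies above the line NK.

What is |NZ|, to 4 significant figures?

34.11

Checks: |WZ| = 11.60 ✓; ∠(WZ, ZJ) = 90.00° ✓; |ZJ| = 28.20 ✓; |NJ| = 58.12 ✓.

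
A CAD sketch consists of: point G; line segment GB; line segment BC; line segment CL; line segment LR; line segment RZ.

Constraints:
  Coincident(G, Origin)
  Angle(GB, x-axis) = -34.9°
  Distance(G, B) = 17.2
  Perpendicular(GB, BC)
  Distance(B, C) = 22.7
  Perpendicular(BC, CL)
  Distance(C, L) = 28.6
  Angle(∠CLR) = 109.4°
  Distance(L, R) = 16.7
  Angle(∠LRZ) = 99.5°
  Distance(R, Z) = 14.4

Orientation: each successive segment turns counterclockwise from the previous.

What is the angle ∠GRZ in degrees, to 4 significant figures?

6.607°

G is at the origin; GB runs at -34.9° with length 17.2, so B = (14.11, -9.841). GB is perpendicular to BC, so BC runs at 55.10°; with |BC| = 22.7, C = (27.09, 8.777). BC is perpendicular to CL, so CL runs at 145.1°; with |CL| = 28.6, L = (3.638, 25.14). ∠CLR = 109.4° gives LR at -144.3° from the x-axis; with |LR| = 16.7, R = (-9.924, 15.39). ∠LRZ = 99.5° gives RZ at -63.80° from the x-axis; with |RZ| = 14.4, Z = (-3.566, 2.474). Then cos ∠GRZ = RG·RZ / (|RG||RZ|), giving 6.607°.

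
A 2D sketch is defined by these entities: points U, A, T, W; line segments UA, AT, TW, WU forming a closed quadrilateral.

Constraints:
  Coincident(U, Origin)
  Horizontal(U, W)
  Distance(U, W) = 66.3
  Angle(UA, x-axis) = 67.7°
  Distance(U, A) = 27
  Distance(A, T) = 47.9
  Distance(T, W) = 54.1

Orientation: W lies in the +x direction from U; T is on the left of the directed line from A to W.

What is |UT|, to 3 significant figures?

71.9

U is at the origin; U and W share the same y with |UW| = 66.3 and W in +x, so W = (66.3, 0). UA runs at 67.7° with |UA| = 27.0, so A = (10.2, 25.0). T is determined by |AT| = 47.9 and |TW| = 54.1 together: it lies at the intersection of circle(A, 47.9) and circle(W, 54.1). With |AW| = 61.4, the foot of the radical line on AW is 25.5 from A and the perpendicular offset is √(47.9² − 25.5²) = 40.5. Taking the left-of-AW solution: T = (50.1, 51.6).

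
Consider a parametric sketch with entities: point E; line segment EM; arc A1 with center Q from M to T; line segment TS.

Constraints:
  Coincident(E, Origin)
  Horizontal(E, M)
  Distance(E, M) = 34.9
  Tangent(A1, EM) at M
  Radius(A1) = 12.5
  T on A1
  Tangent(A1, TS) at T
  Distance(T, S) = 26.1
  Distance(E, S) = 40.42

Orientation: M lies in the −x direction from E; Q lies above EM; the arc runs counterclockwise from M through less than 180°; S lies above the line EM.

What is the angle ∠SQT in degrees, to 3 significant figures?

64.4°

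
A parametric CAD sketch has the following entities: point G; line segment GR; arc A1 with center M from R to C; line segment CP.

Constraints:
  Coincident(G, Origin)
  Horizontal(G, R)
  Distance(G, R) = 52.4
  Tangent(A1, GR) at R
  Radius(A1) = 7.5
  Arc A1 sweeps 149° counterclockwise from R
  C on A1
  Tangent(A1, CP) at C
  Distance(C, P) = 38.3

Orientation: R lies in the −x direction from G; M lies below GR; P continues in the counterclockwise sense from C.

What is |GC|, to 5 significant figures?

57.961

G is at the origin; GR is horizontal with |GR| = 52.4 and R on the −x side, so R = (-52.400, 0.0000). Tangency of A1 to GR means the radius MR is perpendicular to GR, so M = R + (0, -7.5) = (-52.400, -7.5000). On A1, R sits at bearing 90° from M; a 149° counterclockwise sweep puts C at bearing 239°, so C = M + 7.5·(cos 239°, sin 239°) = (-56.263, -13.929). Then |GC| = |C − G| = 57.961.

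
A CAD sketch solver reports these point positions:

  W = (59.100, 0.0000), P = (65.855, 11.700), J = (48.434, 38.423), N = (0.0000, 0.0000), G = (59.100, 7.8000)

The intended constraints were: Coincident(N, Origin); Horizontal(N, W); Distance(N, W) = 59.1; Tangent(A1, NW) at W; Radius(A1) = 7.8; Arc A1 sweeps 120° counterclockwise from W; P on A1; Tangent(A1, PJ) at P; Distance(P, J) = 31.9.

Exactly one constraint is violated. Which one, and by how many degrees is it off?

Tangent(A1, PJ) at P — off by 3.10°.

N = (0.00, 0.00) ✓; N.y = 0.00, W.y = 0.00 ✓; |NW| = 59.10 ✓; ∠(GW, WN) = 90.00° ✓; |GW| = 7.800 ✓; bearing(G→P) − bearing(G→W) = 120.0° ✓; |GP| = 7.800 ✓; ∠(GP, PJ) = 86.90° ✗; |PJ| = 31.90 ✓.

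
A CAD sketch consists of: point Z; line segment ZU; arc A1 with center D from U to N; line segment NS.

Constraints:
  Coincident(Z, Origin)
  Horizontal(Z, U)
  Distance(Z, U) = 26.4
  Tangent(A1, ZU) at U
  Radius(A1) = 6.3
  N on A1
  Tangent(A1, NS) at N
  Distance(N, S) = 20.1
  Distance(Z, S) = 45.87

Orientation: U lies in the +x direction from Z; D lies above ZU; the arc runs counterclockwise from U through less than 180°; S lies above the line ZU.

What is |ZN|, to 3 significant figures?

32.4

Checks: |DN| = 6.300 ✓; ∠(DN, NS) = 90.00° ✓; |NS| = 20.10 ✓; |ZS| = 45.87 ✓.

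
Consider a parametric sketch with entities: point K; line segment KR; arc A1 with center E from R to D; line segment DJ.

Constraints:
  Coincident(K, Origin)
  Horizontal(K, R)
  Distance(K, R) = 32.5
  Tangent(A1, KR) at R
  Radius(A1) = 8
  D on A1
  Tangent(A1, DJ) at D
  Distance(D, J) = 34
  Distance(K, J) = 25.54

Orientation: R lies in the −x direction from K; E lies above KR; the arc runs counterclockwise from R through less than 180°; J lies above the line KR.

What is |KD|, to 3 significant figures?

27.1

K is at the origin; KR is horizontal with |KR| = 32.5 and R on the −x side, so R = (-32.5, 0.00). Since A1 is tangent to KR there, ER ⟂ KR, so E = R + (0, 8) = (-32.5, 8.00). Since ED ⟂ DJ (tangency), |EJ| = √(8.0² + 34.0²) = 34.9 regardless of where D sits on A1. So J lies on both circle(K, 25.54) and circle(E, 34.9); the above-KR intersection is J = (-2.24, 25.4). D is the foot of the tangent from J: D = (-27.0, 2.17).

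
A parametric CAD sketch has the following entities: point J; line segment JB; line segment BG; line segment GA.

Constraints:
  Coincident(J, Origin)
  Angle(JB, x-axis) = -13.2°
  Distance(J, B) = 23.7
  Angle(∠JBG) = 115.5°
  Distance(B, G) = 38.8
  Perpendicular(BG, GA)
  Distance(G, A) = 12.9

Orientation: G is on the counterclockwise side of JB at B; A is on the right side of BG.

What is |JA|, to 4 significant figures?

59.81

J is at the origin; JB runs at -13.2° with length 23.7, so B = 23.7·(cos -13.2°, sin -13.2°) = (23.07, -5.412). ∠JBG = 115.5°, so BG runs at -13.2° + (180° − 115.5°) = 51.30° from the x-axis; with |BG| = 38.8, G = B + 38.8·(cos 51.30°, sin 51.30°) = (47.33, 24.87). BG is perpendicular to GA; with |GA| = 12.9 on the right of BG, A = G + 12.9·(0.7804, -0.6252) = (57.40, 16.80). Then |JA| = |A − J| = 59.81.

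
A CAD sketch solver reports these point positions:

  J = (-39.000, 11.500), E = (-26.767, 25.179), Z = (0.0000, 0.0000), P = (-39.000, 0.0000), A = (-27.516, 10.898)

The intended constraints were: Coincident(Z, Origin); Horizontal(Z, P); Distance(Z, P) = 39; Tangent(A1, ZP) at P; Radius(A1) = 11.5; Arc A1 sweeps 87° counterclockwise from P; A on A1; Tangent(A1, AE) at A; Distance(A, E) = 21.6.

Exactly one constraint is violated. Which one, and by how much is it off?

Distance(A, E) = 21.6 — off by 7.30.

Z = (0.00, 0.00) ✓; Z.y = 0.00, P.y = 0.00 ✓; |ZP| = 39.00 ✓; ∠(JP, PZ) = 90.00° ✓; |JP| = 11.50 ✓; bearing(J→A) − bearing(J→P) = 87.00° ✓; |JA| = 11.50 ✓; ∠(JA, AE) = 90.00° ✓; |AE| = 14.30 ✗.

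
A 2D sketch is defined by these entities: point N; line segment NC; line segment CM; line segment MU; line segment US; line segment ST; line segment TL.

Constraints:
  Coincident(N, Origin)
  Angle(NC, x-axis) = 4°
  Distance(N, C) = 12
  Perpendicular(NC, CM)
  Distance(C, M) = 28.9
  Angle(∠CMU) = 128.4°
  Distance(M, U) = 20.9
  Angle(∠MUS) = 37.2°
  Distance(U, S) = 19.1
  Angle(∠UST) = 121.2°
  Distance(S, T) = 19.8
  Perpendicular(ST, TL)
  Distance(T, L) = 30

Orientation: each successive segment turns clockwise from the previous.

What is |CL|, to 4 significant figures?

49.06

N is at the origin; NC runs at 4.0° with length 12.0, so C = (11.97, 0.8371). The perpendicularity gives CM at right angles to NC, so CM runs at -86.00°; with |CM| = 28.9, M = (13.99, -27.99). ∠CMU = 128.4° gives MU at -137.6° from the x-axis; with |MU| = 20.9, U = (-1.447, -42.09). ∠MUS = 37.2° gives US at 79.60° from the x-axis; with |US| = 19.1, S = (2.001, -23.30). ∠UST = 121.2° gives ST at 20.80° from the x-axis; with |ST| = 19.8, T = (20.51, -16.27). ST ⟂ TL, so TL runs at -69.20°; with |TL| = 30.0, L = (31.16, -44.31). Then |CL| = |L − C| = 49.06.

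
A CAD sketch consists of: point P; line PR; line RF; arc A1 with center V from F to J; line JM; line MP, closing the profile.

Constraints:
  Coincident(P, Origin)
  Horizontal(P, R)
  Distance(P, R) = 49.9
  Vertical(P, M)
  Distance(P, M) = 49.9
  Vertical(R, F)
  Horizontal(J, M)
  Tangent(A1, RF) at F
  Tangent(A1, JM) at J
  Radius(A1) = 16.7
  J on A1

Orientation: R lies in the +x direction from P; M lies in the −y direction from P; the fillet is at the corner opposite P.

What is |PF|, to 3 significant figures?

59.9

The virtual corner opposite P is at (49.9, -49.9). The tangent condition forces VF to be normal to RF and since A1 is tangent to JM there, VJ ⟂ JM, with radius 16.7, so the center V sits 16.7 in from both sides at V = (33.2, -33.2). That places the tangent points at F = (49.9, -33.2) on RF and J = (33.2, -49.9) on JM. Then |PF| = |F − P| = 59.9.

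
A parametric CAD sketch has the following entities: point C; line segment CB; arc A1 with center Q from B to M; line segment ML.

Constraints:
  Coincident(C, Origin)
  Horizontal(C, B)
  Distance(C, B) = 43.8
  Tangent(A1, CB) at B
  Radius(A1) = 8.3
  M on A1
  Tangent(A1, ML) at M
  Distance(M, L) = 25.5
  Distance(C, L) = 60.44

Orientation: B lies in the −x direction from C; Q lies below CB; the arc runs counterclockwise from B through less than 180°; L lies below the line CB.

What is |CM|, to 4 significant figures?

52.85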